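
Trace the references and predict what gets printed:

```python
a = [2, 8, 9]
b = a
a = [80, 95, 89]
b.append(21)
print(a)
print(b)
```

Key concept: rebinding vs mutation: a is rebound to a new list, b still points at the original.
Step by step:
`a = [2, 8, 9]` → a = [2, 8, 9]
`b = a` → b = [2, 8, 9] (same object as a)
`a = [80, 95, 89]` → a = [80, 95, 89]
`b.append(21)` → b = [2, 8, 9, 21]
`print(a)` → prints [80, 95, 89]
`print(b)` → prints [2, 8, 9, 21]

Answer:
[80, 95, 89]
[2, 8, 9, 21]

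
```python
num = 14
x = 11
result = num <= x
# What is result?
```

Trace:
`num = 14` → num = 14
`x = 11` → x = 11
`result = num <= x` → result = False
So result = False

Answer: False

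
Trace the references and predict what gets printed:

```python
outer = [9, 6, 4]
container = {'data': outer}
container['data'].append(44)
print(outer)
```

Key concept: dict holds reference to list.
Step by step:
`outer = [9, 6, 4]` → outer = [9, 6, 4]
`container = {'data': outer}` → container = {'data': [9, 6, 4]}
`container['data'].append(44)` → outer = [9, 6, 4, 44]; container = {'data': [9, 6, 4, 44]}
`print(outer)` → prints [9, 6, 4, 44]

Answer: [9, 6, 4, 44]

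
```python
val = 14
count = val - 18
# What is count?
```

Trace:
`val = 14` → val = 14
`count = val - 18` → count = -4
So count = -4

Answer: -4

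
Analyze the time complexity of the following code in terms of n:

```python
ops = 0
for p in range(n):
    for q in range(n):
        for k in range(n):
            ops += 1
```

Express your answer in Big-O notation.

Each loop level contributes: n × n × n. Multiplying the contributions gives O(n^3).

Answer: O(n^3)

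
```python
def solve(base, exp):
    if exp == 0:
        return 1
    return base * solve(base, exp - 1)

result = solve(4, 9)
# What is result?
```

solve(4, 9) = 4 * 4 * 4 * 4 * 4 * 4 * 4 * 4 * 4 = 262144

Answer: 262144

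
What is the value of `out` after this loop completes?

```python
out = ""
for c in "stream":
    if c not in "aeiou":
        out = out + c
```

Remove vowels from 'stream'
`out` takes the values: "" → "s" → "st" → "str" → "strm"

Answer: "strm"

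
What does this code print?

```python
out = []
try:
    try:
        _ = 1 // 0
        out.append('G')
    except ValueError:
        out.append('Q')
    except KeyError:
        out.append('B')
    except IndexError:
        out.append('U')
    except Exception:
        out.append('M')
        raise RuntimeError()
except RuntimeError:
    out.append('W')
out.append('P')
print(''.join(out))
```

Execution trace: 'M' (except Exception) → 'W' (outer except RuntimeError) → 'P' (after the try/except). Output: MWP

Answer: MWP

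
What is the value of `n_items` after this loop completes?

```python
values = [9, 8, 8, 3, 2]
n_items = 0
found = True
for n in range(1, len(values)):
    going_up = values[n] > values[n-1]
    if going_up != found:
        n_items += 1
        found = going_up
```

Count direction changes in [9, 8, 8, 3, 2]
`n_items` takes the values: 0 → 1

Answer: 1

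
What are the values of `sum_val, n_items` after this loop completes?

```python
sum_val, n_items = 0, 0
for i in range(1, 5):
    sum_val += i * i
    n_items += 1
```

Sum of squares and count
`sum_val, n_items` takes the values: (0, 0) → (1, 0) → (1, 1) → (5, 1) → (5, 2) → (14, 2) → (14, 3) → (30, 3) → (30, 4)

Answer: 30, 4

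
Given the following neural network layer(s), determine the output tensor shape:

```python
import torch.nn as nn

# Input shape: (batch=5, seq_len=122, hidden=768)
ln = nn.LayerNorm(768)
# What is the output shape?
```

Input: (5, 122, 768) -> Output: (5, 122, 768)

Answer: (5, 122, 768)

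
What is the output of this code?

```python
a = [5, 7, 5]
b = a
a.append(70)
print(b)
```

Key concept: basic list aliasing.
Step by step:
`a = [5, 7, 5]` → a = [5, 7, 5]
`b = a` → b = [5, 7, 5] (same object as a)
`a.append(70)` → a = [5, 7, 5, 70] (same object as b); b = [5, 7, 5, 70] (same object as a)
`print(b)` → prints [5, 7, 5, 70]

Answer: [5, 7, 5, 70]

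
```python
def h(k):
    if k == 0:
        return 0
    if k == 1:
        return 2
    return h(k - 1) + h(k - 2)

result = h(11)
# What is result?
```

Build up from base cases: h(0)=0, h(1)=2, h(2)=2, h(3)=4, h(4)=6, h(5)=10, h(6)=16, ..., h(11)=178

Answer: 178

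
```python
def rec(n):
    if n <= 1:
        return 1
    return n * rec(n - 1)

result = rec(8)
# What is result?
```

rec(8) = 8 * 7 * 6 * 5 * 4 * 3 * 2 * 1 = 40320

Answer: 40320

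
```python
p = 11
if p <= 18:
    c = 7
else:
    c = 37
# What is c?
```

Trace:
`p = 11` → p = 11
`if p <= 18: ...` → p <= 18 is True → c = 7
So c = 7

Answer: 7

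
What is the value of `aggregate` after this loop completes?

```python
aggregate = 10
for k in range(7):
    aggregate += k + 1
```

Start at 10, add 1 to 7 = 38
`aggregate` takes the values: 10 → 11 → 13 → 16 → 20 → 25 → 31 → 38

Answer: 38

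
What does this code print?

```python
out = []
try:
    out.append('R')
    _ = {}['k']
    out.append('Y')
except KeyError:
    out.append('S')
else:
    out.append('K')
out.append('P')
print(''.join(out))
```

Execution trace: 'R' (try body) → 'S' (except KeyError) → 'P' (after the try/except). Output: RSP

Answer: RSP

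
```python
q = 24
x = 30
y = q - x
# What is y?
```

Trace:
`q = 24` → q = 24
`x = 30` → x = 30
`y = q - x` → y = -6
So y = -6

Answer: -6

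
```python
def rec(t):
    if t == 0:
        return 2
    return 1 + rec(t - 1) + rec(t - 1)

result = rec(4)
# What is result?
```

rec(t) = 1 + 2·rec(t-1), rec(0)=2. Closed form: (2+1)·2^4 - 1 = 47.

Answer: 47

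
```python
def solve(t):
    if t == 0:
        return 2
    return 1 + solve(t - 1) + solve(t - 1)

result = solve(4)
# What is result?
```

solve(t) = 1 + 2·solve(t-1), solve(0)=2. Closed form: (2+1)·2^4 - 1 = 47.

Answer: 47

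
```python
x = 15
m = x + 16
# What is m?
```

Trace:
`x = 15` → x = 15
`m = x + 16` → m = 31
So m = 31

Answer: 31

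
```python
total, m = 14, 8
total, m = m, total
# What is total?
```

Trace:
`total, m = 14, 8` → total = 14; m = 8
`total, m = m, total` → total = 8; m = 14
So total = 8

Answer: 8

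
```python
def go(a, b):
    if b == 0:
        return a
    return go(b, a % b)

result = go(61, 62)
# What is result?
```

go(61, 62) -> go(62, 61) -> go(61, 1) -> go(1, 0) -> 1

Answer: 1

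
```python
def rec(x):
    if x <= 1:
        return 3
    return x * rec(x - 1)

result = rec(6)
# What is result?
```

rec(6) = 6 * 5 * 4 * 3 * 2 * 3 = 2160

Answer: 2160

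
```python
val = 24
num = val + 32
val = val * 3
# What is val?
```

Trace:
`val = 24` → val = 24
`num = val + 32` → num = 56
`val = val * 3` → val = 72
So val = 72

Answer: 72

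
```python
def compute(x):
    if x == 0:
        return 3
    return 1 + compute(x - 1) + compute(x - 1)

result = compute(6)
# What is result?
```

compute(x) = 1 + 2·compute(x-1), compute(0)=3. Closed form: (3+1)·2^6 - 1 = 255.

Answer: 255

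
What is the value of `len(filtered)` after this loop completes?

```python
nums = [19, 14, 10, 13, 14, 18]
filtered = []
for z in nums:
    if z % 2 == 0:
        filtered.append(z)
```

Count even numbers in [19, 14, 10, 13, 14, 18]
`filtered` takes the values: [] → [14] → [14, 10] → [14, 10, 14] → [14, 10, 14, 18]
So `len(filtered)` = 4

Answer: 4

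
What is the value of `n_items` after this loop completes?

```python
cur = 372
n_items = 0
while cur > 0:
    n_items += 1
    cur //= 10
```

Count digits by repeated division by 10
`n_items` takes the values: 0 → 1 → 2 → 3

Answer: 3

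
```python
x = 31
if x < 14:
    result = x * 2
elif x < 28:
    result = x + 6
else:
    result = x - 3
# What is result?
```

Trace:
`x = 31` → x = 31
`if x < 14: ...` → x < 14 is False, x < 28 is False, take else branch → result = 28
So result = 28

Answer: 28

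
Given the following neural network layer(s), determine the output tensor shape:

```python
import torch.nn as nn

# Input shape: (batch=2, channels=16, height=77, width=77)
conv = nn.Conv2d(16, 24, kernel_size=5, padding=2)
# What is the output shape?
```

Input: (2, 16, 77, 77) -> Output: (2, 24, 77, 77)

Answer: (2, 24, 77, 77)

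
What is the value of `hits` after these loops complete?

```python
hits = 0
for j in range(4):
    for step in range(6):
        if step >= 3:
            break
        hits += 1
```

Inner breaks at 3, outer runs 4 times
`hits` takes the values: 0 → 1 → 2 → 3 → 4 → 5 → 6 → 7 → 8 → 9 → 10 → 11 → 12

Answer: 12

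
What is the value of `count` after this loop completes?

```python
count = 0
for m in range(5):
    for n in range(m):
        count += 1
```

Triangle number: 0+1+2+...+4
`count` takes the values: 0 → 1 → 2 → 3 → 4 → 5 → 6 → 7 → 8 → 9 → 10

Answer: 10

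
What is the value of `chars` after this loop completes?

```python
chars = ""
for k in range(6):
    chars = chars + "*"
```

Repeat '*' 6 times
`chars` takes the values: "" → "*" → "**" → "***" → "****" → "*****" → "******"

Answer: "******"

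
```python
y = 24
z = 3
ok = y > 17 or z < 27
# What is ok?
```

Trace:
`y = 24` → y = 24
`z = 3` → z = 3
`ok = y > 17 or z < 27` → ok = True
So ok = True

Answer: True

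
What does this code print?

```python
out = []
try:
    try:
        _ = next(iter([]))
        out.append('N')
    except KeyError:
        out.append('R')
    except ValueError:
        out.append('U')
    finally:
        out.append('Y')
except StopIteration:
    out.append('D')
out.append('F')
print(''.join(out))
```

Execution trace: 'Y' (finally) → 'D' (outer except StopIteration) → 'F' (after the try/except). Output: YDF

Answer: YDF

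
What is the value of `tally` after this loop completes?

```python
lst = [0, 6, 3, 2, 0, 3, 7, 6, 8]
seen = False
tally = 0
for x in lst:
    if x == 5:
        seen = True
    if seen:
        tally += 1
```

Count elements after first 5 in [0, 6, 3, 2, 0, 3, 7, 6, 8]
`tally` takes the values: 0

Answer: 0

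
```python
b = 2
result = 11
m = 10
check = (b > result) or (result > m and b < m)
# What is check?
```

Trace:
`b = 2` → b = 2
`result = 11` → result = 11
`m = 10` → m = 10
`check = (b > result) or (result > m and b < m)` → check = True
So check = True

Answer: True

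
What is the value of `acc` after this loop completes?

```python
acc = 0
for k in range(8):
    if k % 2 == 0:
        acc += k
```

Sum of even numbers 0 to 7
`acc` takes the values: 0 → 2 → 6 → 12

Answer: 12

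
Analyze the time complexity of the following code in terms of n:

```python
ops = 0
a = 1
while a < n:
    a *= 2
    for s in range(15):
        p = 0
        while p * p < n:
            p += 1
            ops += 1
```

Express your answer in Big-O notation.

Each loop level contributes: log n × 1 × √n. Multiplying the contributions gives O(√n log n).

Answer: O(√n log n)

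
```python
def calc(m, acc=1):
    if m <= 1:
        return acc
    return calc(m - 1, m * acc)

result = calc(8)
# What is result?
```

Accumulator trace (n, acc): (8, 1) -> (7, 8) -> (6, 56) -> (5, 336) -> (4, 1680) -> (3, 6720) -> (2, 20160) -> (1, 40320) -> return 40320

Answer: 40320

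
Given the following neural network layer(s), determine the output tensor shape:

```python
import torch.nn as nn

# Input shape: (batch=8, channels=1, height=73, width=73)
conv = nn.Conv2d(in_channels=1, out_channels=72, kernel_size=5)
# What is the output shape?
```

Input: (8, 1, 73, 73) -> Output: (8, 72, 69, 69)

Answer: (8, 72, 69, 69)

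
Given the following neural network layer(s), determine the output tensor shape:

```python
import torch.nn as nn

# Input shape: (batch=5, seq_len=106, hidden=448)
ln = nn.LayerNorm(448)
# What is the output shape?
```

Input: (5, 106, 448) -> Output: (5, 106, 448)

Answer: (5, 106, 448)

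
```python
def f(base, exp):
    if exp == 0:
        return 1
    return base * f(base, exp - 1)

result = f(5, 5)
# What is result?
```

f(5, 5) = 5 * 5 * 5 * 5 * 5 = 3125

Answer: 3125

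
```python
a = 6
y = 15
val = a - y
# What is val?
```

Trace:
`a = 6` → a = 6
`y = 15` → y = 15
`val = a - y` → val = -9
So val = -9

Answer: -9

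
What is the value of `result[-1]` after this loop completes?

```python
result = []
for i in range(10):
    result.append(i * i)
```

Last element of squares 0 to 9
`result` takes the values: [] → [0] → [0, 1] → [0, 1, 4] → [0, 1, 4, 9] → [0, 1, 4, 9, 16] → [0, 1, 4, 9, 16, 25] → [0, 1, 4, 9, 16, 25, 36] → [0, 1, 4, 9, 16, 25, 36, 49] → [0, 1, 4, 9, 16, 25, 36, 49, 64] → [0, 1, 4, 9, 16, 25, 36, 49, 64, 81]
So `result[-1]` = 81

Answer: 81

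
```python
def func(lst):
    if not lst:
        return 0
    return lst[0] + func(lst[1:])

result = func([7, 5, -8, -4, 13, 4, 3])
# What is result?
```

7 + 5 + (-8) + (-4) + 13 + 4 + 3 + 0 = 20

Answer: 20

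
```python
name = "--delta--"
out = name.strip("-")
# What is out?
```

Trace:
`name = "--delta--"` → name = '--delta--'
`out = name.strip("-")` → out = 'delta'
So out = 'delta'

Answer: 'delta'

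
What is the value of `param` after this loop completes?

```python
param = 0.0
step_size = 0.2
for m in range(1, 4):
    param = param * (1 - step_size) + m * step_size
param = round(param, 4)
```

Moving average with lr=0.2
`param` takes the values: 0.0 → 0.2 → 0.56 → 1.048

Answer: 1.048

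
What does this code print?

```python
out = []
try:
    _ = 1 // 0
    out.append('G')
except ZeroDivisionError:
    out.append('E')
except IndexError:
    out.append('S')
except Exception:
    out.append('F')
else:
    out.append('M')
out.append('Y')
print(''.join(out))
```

Execution trace: 'E' (except ZeroDivisionError) → 'Y' (after the try/except). Output: EY

Answer: EY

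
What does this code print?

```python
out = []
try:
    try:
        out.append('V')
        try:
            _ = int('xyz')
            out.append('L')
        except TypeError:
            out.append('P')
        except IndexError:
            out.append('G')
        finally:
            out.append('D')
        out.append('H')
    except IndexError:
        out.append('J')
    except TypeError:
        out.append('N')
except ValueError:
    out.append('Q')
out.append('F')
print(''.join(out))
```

Execution trace: 'V' (try body) → 'D' (inner finally) → 'Q' (outer except ValueError) → 'F' (after the try/except). Output: VDQF

Answer: VDQF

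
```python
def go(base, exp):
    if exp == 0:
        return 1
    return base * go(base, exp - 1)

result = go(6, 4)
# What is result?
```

go(6, 4) = 6 * 6 * 6 * 6 = 1296

Answer: 1296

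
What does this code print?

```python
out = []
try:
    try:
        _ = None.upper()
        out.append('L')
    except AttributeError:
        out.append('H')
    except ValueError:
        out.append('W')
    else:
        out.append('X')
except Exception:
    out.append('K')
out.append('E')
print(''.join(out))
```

Execution trace: 'H' (inner except AttributeError) → 'E' (after the try/except). Output: HE

Answer: HE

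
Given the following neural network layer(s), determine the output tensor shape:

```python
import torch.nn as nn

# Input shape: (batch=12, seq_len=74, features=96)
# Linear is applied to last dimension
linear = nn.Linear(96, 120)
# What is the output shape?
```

Input: (12, 74, 96) -> Output: (12, 74, 120)

Answer: (12, 74, 120)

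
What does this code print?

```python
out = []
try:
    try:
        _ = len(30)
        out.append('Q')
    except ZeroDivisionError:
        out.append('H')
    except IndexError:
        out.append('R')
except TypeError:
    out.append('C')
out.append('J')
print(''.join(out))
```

Execution trace: 'C' (outer except TypeError) → 'J' (after the try/except). Output: CJ

Answer: CJ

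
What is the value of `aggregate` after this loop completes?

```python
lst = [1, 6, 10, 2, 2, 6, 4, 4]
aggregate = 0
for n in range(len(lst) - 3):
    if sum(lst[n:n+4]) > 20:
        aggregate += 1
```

Count windows with sum > 20
`aggregate` takes the values: 0

Answer: 0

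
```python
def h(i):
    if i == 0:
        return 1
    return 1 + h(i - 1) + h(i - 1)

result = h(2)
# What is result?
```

h(i) = 1 + 2·h(i-1), h(0)=1. Closed form: (1+1)·2^2 - 1 = 7.

Answer: 7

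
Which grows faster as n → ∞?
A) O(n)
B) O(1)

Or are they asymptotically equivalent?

O(n) vs O(1): Higher order terms dominate.

Answer: A) O(n) grows faster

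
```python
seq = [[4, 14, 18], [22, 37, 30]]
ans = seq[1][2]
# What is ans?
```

Trace:
`seq = [[4, 14, 18], [22, 37, 30]]` → seq = [[4, 14, 18], [22, 37, 30]]
`ans = seq[1][2]` → ans = 30
So ans = 30

Answer: 30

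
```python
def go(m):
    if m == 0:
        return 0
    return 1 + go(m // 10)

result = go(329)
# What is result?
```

Count of digits of 329: 3

Answer: 3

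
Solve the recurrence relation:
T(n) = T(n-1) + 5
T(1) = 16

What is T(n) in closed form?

Unrolling: T(n) = T(1) + 5·(n-1) = 16 + 5(n-1) = 5n + 11.

Answer: T(n) = 5n + 11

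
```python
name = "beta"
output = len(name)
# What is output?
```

Trace:
`name = "beta"` → name = 'beta'
`output = len(name)` → output = 4
So output = 4

Answer: 4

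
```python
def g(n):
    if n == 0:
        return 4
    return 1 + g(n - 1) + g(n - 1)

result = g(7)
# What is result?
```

g(n) = 1 + 2·g(n-1), g(0)=4. Closed form: (4+1)·2^7 - 1 = 639.

Answer: 639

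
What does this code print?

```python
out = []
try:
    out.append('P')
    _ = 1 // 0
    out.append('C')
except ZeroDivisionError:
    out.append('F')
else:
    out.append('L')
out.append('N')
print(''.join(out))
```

Execution trace: 'P' (try body) → 'F' (except ZeroDivisionError) → 'N' (after the try/except). Output: PFN

Answer: PFN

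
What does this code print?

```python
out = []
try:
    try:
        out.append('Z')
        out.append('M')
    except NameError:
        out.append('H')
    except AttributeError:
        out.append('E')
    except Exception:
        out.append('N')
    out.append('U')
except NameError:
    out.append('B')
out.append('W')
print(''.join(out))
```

Execution trace: 'Z' (inner try body) → 'M' (inner try body, no exception) → 'U' (try body, no exception) → 'W' (after the try/except). Output: ZMUW

Answer: ZMUW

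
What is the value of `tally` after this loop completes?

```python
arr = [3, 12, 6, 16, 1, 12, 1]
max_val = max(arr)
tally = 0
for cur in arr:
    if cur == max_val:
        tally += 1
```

Count of max value 16 in [3, 12, 6, 16, 1, 12, 1]
`tally` takes the values: 0 → 1

Answer: 1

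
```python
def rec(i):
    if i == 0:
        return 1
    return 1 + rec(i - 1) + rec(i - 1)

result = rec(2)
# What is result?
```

rec(i) = 1 + 2·rec(i-1), rec(0)=1. Closed form: (1+1)·2^2 - 1 = 7.

Answer: 7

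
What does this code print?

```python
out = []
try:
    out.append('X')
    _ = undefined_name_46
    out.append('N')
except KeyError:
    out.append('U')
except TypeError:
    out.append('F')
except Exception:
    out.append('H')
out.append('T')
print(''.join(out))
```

Execution trace: 'X' (try body) → 'H' (except Exception) → 'T' (after the try/except). Output: XHT

Answer: XHT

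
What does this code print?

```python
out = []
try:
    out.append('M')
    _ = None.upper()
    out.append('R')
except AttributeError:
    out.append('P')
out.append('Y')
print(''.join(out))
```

Execution trace: 'M' (try body) → 'P' (except AttributeError) → 'Y' (after the try/except). Output: MPY

Answer: MPY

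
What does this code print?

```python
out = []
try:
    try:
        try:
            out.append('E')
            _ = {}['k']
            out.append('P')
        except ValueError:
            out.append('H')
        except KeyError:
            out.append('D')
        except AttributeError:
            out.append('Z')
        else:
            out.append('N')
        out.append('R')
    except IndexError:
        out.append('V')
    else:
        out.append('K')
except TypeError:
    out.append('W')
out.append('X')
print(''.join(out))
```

Execution trace: 'E' (inner try body) → 'D' (inner except KeyError) → 'R' (try body, no exception) → 'K' (else) → 'X' (after the try/except). Output: EDRKX

Answer: EDRKX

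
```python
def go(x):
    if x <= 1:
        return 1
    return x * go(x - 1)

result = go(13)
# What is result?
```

go(13) = 13 * 12 * 11 * 10 * 9 * 8 * 7 * 6 * 5 * 4 * 3 * 2 * 1 = 6227020800

Answer: 6227020800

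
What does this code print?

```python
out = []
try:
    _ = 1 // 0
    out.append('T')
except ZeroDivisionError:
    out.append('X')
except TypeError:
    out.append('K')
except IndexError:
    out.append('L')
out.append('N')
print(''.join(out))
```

Execution trace: 'X' (except ZeroDivisionError) → 'N' (after the try/except). Output: XN

Answer: XN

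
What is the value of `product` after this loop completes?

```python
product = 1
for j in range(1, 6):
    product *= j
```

5! = 120
`product` takes the values: 1 → 2 → 6 → 24 → 120

Answer: 120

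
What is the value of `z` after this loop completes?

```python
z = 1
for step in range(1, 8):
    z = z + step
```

Start at 1, add 1 through 7
`z` takes the values: 1 → 2 → 4 → 7 → 11 → 16 → 22 → 29

Answer: 29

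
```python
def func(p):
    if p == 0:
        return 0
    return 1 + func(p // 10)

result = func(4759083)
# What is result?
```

Count of digits of 4759083: 7

Answer: 7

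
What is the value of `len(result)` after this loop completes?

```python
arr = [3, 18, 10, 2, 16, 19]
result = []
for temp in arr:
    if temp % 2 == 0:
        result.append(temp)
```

Count even numbers in [3, 18, 10, 2, 16, 19]
`result` takes the values: [] → [18] → [18, 10] → [18, 10, 2] → [18, 10, 2, 16]
So `len(result)` = 4

Answer: 4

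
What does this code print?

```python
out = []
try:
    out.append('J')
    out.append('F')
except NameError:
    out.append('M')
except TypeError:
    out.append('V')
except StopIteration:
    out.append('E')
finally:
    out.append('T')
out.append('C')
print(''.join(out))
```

Execution trace: 'J' (try body) → 'F' (try body, no exception) → 'T' (finally) → 'C' (after the try/except). Output: JFTC

Answer: JFTC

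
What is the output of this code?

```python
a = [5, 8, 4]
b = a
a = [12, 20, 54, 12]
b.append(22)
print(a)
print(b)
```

Key concept: rebinding vs mutation: a is rebound to a new list, b still points at the original.
Step by step:
`a = [5, 8, 4]` → a = [5, 8, 4]
`b = a` → b = [5, 8, 4] (same object as a)
`a = [12, 20, 54, 12]` → a = [12, 20, 54, 12]
`b.append(22)` → b = [5, 8, 4, 22]
`print(a)` → prints [12, 20, 54, 12]
`print(b)` → prints [5, 8, 4, 22]

Answer:
[12, 20, 54, 12]
[5, 8, 4, 22]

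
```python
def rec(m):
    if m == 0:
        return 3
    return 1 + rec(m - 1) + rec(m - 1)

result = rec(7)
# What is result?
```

rec(m) = 1 + 2·rec(m-1), rec(0)=3. Closed form: (3+1)·2^7 - 1 = 511.

Answer: 511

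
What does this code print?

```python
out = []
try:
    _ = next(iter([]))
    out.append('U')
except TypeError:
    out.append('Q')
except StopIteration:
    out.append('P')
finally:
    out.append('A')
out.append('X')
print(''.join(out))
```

Execution trace: 'P' (except StopIteration) → 'A' (finally) → 'X' (after the try/except). Output: PAX

Answer: PAX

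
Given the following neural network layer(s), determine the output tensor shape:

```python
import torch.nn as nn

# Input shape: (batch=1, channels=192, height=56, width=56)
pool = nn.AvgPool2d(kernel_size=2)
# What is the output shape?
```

Input: (1, 192, 56, 56) -> Output: (1, 192, 28, 28)

Answer: (1, 192, 28, 28)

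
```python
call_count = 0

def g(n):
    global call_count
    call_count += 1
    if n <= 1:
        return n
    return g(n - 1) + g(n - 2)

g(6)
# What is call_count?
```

Calls(n) = 1 + Calls(n-1) + Calls(n-2); Calls(0)=Calls(1)=1. For n=6 this gives 25.

Answer: 25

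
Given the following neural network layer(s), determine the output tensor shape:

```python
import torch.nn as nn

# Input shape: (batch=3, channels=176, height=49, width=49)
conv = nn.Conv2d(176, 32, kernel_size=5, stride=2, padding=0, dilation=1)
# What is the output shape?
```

Input: (3, 176, 49, 49) -> Output: (3, 32, 23, 23)

Answer: (3, 32, 23, 23)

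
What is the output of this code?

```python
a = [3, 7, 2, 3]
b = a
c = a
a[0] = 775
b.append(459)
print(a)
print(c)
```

Key concept: multiple aliases.
Step by step:
`a = [3, 7, 2, 3]` → a = [3, 7, 2, 3]
`b = a` → b = [3, 7, 2, 3] (same object as a)
`c = a` → c = [3, 7, 2, 3] (same object as a, b)
`a[0] = 775` → a = [775, 7, 2, 3] (same object as b, c); b = [775, 7, 2, 3] (same object as a, c); c = [775, 7, 2, 3] (same object as a, b)
`b.append(459)` → a = [775, 7, 2, 3, 459] (same object as b, c); b = [775, 7, 2, 3, 459] (same object as a, c); c = [775, 7, 2, 3, 459] (same object as a, b)
`print(a)` → prints [775, 7, 2, 3, 459]
`print(c)` → prints [775, 7, 2, 3, 459]

Answer:
[775, 7, 2, 3, 459]
[775, 7, 2, 3, 459]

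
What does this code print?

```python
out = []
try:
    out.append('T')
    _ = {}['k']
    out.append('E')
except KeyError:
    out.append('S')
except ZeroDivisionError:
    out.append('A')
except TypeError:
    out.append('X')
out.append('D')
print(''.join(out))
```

Execution trace: 'T' (try body) → 'S' (except KeyError) → 'D' (after the try/except). Output: TSD

Answer: TSD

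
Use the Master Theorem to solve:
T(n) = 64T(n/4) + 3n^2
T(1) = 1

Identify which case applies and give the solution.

a=64, b=4, f(n)=3n^2. log_4(64) = 3. Since c=2 < 3, Case 1 applies: T(n) = Θ(n^log_b(a)) = O(n^3).

Answer: O(n^3) - Case 1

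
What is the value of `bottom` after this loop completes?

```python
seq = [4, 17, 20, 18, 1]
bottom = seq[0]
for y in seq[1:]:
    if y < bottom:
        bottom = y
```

Minimum of [4, 17, 20, 18, 1]
`bottom` takes the values: 4 → 1

Answer: 1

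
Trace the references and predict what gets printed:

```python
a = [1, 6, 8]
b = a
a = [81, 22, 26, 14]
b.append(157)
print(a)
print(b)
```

Key concept: rebinding vs mutation: a is rebound to a new list, b still points at the original.
Step by step:
`a = [1, 6, 8]` → a = [1, 6, 8]
`b = a` → b = [1, 6, 8] (same object as a)
`a = [81, 22, 26, 14]` → a = [81, 22, 26, 14]
`b.append(157)` → b = [1, 6, 8, 157]
`print(a)` → prints [81, 22, 26, 14]
`print(b)` → prints [1, 6, 8, 157]

Answer:
[81, 22, 26, 14]
[1, 6, 8, 157]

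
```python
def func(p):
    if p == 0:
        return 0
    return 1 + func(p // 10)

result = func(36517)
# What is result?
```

Count of digits of 36517: 5

Answer: 5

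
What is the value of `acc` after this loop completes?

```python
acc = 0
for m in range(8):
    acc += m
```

Sum of 0 to 7 = 28
`acc` takes the values: 0 → 1 → 3 → 6 → 10 → 15 → 21 → 28

Answer: 28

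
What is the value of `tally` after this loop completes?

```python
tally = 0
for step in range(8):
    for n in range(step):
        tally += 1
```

Triangle number: 0+1+2+...+7
`tally` takes the values: 0 → 1 → 2 → 3 → 4 → 5 → 6 → 7 → 8 → 9 → 10 → 11 → 12 → 13 → 14 → 15 → 16 → 17 → 18 → 19 → 20 → 21 → 22 → 23 → 24 → 25 → 26 → 27 → 28

Answer: 28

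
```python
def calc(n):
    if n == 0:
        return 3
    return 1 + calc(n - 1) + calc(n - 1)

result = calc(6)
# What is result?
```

calc(n) = 1 + 2·calc(n-1), calc(0)=3. Closed form: (3+1)·2^6 - 1 = 255.

Answer: 255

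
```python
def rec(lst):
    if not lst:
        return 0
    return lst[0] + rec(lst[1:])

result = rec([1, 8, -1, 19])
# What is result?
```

1 + 8 + (-1) + 19 + 0 = 27

Answer: 27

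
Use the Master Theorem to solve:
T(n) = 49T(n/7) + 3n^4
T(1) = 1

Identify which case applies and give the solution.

a=49, b=7, f(n)=3n^4. log_7(49) = 2. Since c=4 > 2 and the regularity condition holds (49(n/7)^4 = (49/7^4)n^4 with 49/7^4 < 1), Case 3 applies: T(n) = Θ(f(n)) = O(n^4).

Answer: O(n^4) - Case 3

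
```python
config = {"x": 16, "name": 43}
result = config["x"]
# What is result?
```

Trace:
`config = {"x": 16, "name": 43}` → config = {'x': 16, 'name': 43}
`result = config["x"]` → result = 16
So result = 16

Answer: 16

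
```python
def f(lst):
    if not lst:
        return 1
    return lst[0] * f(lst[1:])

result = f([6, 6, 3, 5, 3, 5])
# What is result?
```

Product over [6, 6, 3, 5, 3, 5] = 6 * 6 * 3 * 5 * 3 * 5 = 8100

Answer: 8100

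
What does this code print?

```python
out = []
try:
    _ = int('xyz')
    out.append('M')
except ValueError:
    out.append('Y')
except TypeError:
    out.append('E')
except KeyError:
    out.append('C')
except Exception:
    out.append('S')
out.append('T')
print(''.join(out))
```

Execution trace: 'Y' (except ValueError) → 'T' (after the try/except). Output: YT

Answer: YT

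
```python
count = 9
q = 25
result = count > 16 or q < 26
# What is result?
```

Trace:
`count = 9` → count = 9
`q = 25` → q = 25
`result = count > 16 or q < 26` → result = True
So result = True

Answer: True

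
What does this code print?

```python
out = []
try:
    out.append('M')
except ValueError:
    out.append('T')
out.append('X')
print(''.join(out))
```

Execution trace: 'M' (try body, no exception) → 'X' (after the try/except). Output: MX

Answer: MX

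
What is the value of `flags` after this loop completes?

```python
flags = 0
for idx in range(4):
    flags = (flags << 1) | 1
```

Build 4 consecutive 1-bits: 0b1111
`flags` takes the values: 0 → 1 → 3 → 7 → 15

Answer: 15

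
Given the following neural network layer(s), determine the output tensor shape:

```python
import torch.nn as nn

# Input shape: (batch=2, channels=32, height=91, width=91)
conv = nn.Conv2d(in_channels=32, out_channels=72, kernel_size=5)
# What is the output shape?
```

Input: (2, 32, 91, 91) -> Output: (2, 72, 87, 87)

Answer: (2, 72, 87, 87)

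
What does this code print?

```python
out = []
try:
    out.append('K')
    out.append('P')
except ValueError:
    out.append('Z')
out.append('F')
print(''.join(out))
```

Execution trace: 'K' (try body) → 'P' (try body, no exception) → 'F' (after the try/except). Output: KPF

Answer: KPF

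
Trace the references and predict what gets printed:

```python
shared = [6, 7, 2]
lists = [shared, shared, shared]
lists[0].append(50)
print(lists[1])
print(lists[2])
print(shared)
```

Key concept: list of same reference.
Step by step:
`shared = [6, 7, 2]` → shared = [6, 7, 2]
`lists = [shared, shared, shared]` → lists = [[6, 7, 2], [6, 7, 2], [6, 7, 2]]
`lists[0].append(50)` → shared = [6, 7, 2, 50]; lists = [[6, 7, 2, 50], [6, 7, 2, 50], [6, 7, 2, 50]]
`print(lists[1])` → prints [6, 7, 2, 50]
`print(lists[2])` → prints [6, 7, 2, 50]
`print(shared)` → prints [6, 7, 2, 50]

Answer:
[6, 7, 2, 50]
[6, 7, 2, 50]
[6, 7, 2, 50]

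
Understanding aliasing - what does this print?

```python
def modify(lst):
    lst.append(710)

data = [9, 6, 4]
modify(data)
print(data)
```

Key concept: function modifies passed list.
Step by step:
`data = [9, 6, 4]` → data = [9, 6, 4]
`modify(data)` → data = [9, 6, 4, 710]
`print(data)` → prints [9, 6, 4, 710]

Answer: [9, 6, 4, 710]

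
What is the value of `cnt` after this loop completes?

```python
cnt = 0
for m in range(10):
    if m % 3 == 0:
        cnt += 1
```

Count numbers divisible by 3 in range(10)
`cnt` takes the values: 0 → 1 → 2 → 3 → 4

Answer: 4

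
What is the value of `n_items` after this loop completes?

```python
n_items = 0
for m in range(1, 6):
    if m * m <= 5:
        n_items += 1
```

Count numbers where m² ≤ 5
`n_items` takes the values: 0 → 1 → 2

Answer: 2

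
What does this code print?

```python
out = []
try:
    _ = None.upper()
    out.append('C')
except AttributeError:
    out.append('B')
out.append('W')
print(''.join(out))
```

Execution trace: 'B' (except AttributeError) → 'W' (after the try/except). Output: BW

Answer: BW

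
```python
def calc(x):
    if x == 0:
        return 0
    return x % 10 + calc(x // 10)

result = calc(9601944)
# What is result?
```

Sum of digits of 9601944: 4 + 4 + 9 + 1 + 0 + 6 + 9 = 33

Answer: 33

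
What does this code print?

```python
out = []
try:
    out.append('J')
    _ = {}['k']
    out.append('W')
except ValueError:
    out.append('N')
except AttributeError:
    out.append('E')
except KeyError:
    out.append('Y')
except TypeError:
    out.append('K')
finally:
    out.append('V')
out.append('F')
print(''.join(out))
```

Execution trace: 'J' (try body) → 'Y' (except KeyError) → 'V' (finally) → 'F' (after the try/except). Output: JYVF

Answer: JYVF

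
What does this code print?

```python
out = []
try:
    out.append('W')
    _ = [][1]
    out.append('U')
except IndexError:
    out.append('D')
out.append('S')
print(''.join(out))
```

Execution trace: 'W' (try body) → 'D' (except IndexError) → 'S' (after the try/except). Output: WDS

Answer: WDS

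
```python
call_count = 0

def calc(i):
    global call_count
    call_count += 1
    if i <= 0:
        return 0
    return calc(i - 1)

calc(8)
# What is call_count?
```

Linear recursion stepping by 1: 9 calls from i=8 down to ≤0.

Answer: 9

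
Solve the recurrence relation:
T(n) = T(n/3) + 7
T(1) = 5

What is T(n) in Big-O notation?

Each step divides n by 3 and adds 7. After log_3(n) steps we reach T(1)=5. So T(n) = 7·log_3(n) + 5 = O(log n).

Answer: O(log n)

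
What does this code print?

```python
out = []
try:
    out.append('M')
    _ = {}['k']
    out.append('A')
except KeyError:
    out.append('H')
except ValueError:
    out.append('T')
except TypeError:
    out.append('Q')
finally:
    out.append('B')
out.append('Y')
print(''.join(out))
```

Execution trace: 'M' (try body) → 'H' (except KeyError) → 'B' (finally) → 'Y' (after the try/except). Output: MHBY

Answer: MHBY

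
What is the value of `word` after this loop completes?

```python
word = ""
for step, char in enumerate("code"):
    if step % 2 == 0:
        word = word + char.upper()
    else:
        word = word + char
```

Uppercase even positions in 'code'
`word` takes the values: "" → "C" → "Co" → "CoD" → "CoDe"

Answer: "CoDe"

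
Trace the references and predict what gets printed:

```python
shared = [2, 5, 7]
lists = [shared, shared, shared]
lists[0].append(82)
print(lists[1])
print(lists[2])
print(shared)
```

Key concept: list of same reference.
Step by step:
`shared = [2, 5, 7]` → shared = [2, 5, 7]
`lists = [shared, shared, shared]` → lists = [[2, 5, 7], [2, 5, 7], [2, 5, 7]]
`lists[0].append(82)` → shared = [2, 5, 7, 82]; lists = [[2, 5, 7, 82], [2, 5, 7, 82], [2, 5, 7, 82]]
`print(lists[1])` → prints [2, 5, 7, 82]
`print(lists[2])` → prints [2, 5, 7, 82]
`print(shared)` → prints [2, 5, 7, 82]

Answer:
[2, 5, 7, 82]
[2, 5, 7, 82]
[2, 5, 7, 82]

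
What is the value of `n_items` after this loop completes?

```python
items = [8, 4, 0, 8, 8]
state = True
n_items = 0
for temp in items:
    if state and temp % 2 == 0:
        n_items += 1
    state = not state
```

Count even values at even positions
`n_items` takes the values: 0 → 1 → 2 → 3

Answer: 3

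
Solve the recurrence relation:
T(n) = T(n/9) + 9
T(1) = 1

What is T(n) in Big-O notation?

Each step divides n by 9 and adds 9. After log_9(n) steps we reach T(1)=1. So T(n) = 9·log_9(n) + 1 = O(log n).

Answer: O(log n)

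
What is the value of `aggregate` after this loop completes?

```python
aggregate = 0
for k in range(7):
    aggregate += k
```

Sum of 0 to 6 = 21
`aggregate` takes the values: 0 → 1 → 3 → 6 → 10 → 15 → 21

Answer: 21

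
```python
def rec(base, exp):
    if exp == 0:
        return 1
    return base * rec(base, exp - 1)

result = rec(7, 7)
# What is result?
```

rec(7, 7) = 7 * 7 * 7 * 7 * 7 * 7 * 7 = 823543

Answer: 823543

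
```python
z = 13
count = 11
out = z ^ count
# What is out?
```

Trace:
`z = 13` → z = 13
`count = 11` → count = 11
`out = z ^ count` → out = 6
So out = 6

Answer: 6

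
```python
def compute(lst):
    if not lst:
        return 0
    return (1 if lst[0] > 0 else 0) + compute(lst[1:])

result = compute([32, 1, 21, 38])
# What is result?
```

Count of positive elements in [32, 1, 21, 38] = 4

Answer: 4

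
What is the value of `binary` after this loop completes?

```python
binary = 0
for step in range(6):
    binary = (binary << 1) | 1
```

Build 6 consecutive 1-bits: 0b111111
`binary` takes the values: 0 → 1 → 3 → 7 → 15 → 31 → 63

Answer: 63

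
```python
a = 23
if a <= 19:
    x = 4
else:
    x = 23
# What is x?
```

Trace:
`a = 23` → a = 23
`if a <= 19: ...` → a <= 19 is False, take else branch → x = 23
So x = 23

Answer: 23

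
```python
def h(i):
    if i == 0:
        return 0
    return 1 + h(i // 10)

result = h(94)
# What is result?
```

Count of digits of 94: 2

Answer: 2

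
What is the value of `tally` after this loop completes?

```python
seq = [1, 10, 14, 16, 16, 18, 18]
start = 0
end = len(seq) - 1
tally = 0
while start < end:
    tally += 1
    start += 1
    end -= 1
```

Iterations until pointers meet (list length 7)
`tally` takes the values: 0 → 1 → 2 → 3

Answer: 3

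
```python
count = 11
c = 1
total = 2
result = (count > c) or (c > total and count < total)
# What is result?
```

Trace:
`count = 11` → count = 11
`c = 1` → c = 1
`total = 2` → total = 2
`result = (count > c) or (c > total and count < total)` → result = True
So result = True

Answer: True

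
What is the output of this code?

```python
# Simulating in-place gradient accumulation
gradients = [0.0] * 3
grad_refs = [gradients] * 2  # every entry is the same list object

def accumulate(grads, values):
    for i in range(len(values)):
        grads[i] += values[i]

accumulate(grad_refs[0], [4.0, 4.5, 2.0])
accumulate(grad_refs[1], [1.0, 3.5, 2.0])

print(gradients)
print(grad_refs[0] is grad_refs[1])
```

Key concept: gradient accumulation aliasing.
Step by step:
`gradients = [0.0] * 3` → gradients = [0.0, 0.0, 0.0]
`grad_refs = [gradients] * 2` → grad_refs = [[0.0, 0.0, 0.0], [0.0, 0.0, 0.0]]
`accumulate(grad_refs[0], [4.0, 4.5, 2.0])` → gradients = [4.0, 4.5, 2.0]; grad_refs = [[4.0, 4.5, 2.0], [4.0, 4.5, 2.0]]
`accumulate(grad_refs[1], [1.0, 3.5, 2.0])` → gradients = [5.0, 8.0, 4.0]; grad_refs = [[5.0, 8.0, 4.0], [5.0, 8.0, 4.0]]
`print(gradients)` → prints [5.0, 8.0, 4.0]
`print(grad_refs[0] is grad_refs[1])` → prints True

Answer:
[5.0, 8.0, 4.0]
True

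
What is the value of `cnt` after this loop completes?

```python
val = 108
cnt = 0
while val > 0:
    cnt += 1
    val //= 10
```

Count digits by repeated division by 10
`cnt` takes the values: 0 → 1 → 2 → 3

Answer: 3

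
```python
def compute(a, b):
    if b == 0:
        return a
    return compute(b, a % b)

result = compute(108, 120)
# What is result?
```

compute(108, 120) -> compute(120, 108) -> compute(108, 12) -> compute(12, 0) -> 12

Answer: 12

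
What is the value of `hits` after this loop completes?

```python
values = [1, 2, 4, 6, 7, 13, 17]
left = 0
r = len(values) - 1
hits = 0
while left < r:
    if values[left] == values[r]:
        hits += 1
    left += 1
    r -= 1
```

Count matching pairs from ends
`hits` takes the values: 0

Answer: 0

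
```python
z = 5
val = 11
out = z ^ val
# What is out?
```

Trace:
`z = 5` → z = 5
`val = 11` → val = 11
`out = z ^ val` → out = 14
So out = 14

Answer: 14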